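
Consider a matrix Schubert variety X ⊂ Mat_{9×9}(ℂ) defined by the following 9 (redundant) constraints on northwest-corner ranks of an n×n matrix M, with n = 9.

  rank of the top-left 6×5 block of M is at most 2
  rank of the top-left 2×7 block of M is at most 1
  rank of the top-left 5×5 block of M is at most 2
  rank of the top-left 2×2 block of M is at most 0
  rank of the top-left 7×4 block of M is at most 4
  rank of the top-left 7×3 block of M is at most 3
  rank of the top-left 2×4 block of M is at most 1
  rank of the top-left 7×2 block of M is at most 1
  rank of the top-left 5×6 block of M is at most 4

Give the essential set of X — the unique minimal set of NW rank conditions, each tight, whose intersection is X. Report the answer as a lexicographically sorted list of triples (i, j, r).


Propagating the 9 rank bounds to every northwest block:

  i=1: 0 0 1 1 1 1 1 1 1
  i=2: 0 0 1 1 1 1 1 2 2
  i=3: 1 1 2 2 2 2 2 3 3
  i=4: 1 1 2 2 2 3 3 4 4
  i=5: 1 1 2 2 2 3 4 5 5
  i=6: 1 1 2 2 2 3 4 5 6
  i=7: 1 1 2 3 3 4 5 6 7
  i=8: 1 2 3 4 4 5 6 7 8
  i=9: 1 2 3 4 5 6 7 8 9

second differences of R give the permutation w = (3, 8, 1, 6, 7, 9, 4, 2, 5).

|D(w)|=18, |Ess(w)|=4:

[(2, 2, 0), (2, 7, 1), (6, 5, 2), (7, 2, 1)]


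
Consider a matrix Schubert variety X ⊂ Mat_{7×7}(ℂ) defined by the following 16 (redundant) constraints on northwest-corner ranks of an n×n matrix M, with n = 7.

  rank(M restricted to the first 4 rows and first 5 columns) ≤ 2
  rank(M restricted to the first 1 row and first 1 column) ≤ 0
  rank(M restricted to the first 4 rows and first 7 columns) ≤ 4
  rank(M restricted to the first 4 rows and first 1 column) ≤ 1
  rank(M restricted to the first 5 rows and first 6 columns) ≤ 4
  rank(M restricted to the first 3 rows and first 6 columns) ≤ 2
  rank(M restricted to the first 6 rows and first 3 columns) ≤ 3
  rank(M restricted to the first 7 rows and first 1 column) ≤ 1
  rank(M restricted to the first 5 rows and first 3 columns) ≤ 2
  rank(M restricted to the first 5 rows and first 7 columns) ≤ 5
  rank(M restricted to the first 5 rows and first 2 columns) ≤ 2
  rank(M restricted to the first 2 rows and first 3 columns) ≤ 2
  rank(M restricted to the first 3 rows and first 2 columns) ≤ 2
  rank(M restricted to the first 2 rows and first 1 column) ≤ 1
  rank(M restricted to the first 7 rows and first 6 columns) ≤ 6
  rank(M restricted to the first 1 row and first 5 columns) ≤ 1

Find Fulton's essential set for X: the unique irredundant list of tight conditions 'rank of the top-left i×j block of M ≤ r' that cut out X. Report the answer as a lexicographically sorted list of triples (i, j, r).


Reconstructing r_w from the 16 given conditions:

  0 | 1 | 1 | 1 | 1 | 1 | 1
  1 | 2 | 2 | 2 | 2 | 2 | 2
  1 | 2 | 2 | 2 | 2 | 2 | 3
  1 | 2 | 2 | 2 | 2 | 3 | 4
  1 | 2 | 2 | 3 | 3 | 4 | 5
  1 | 2 | 3 | 4 | 4 | 5 | 6
  1 | 2 | 3 | 4 | 5 | 6 | 7

reading off 1-entries of Δ²R: w = (2, 1, 7, 6, 4, 3, 5).

|D(w)|=9, |Ess(w)|=4:

[(1, 1, 0), (3, 6, 2), (4, 5, 2), (5, 3, 2)]


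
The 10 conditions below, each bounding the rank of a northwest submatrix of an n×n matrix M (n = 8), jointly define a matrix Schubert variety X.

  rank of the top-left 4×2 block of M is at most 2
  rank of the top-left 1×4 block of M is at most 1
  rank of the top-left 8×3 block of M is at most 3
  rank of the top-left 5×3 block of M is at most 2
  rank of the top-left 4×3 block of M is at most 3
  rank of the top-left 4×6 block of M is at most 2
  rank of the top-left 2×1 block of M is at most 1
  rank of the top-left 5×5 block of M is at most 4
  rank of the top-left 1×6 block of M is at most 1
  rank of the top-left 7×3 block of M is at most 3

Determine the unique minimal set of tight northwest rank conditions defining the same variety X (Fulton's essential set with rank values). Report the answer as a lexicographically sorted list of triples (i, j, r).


Recovering R(i,j) via the rank-extension bound from the 10 conditions:

  row 1: 1  1  1  1  1  1  1  1
  row 2: 1  2  2  2  2  2  2  2
  row 3: 1  2  2  2  2  2  3  3
  row 4: 1  2  2  2  2  2  3  4
  row 5: 1  2  2  3  3  3  4  5
  row 6: 1  2  3  4  4  4  5  6
  row 7: 1  2  3  4  5  5  6  7
  row 8: 1  2  3  4  5  6  7  8

so w = (1, 2, 7, 8, 4, 3, 5, 6).

Fulton essential set (2 of the 9 Rothe cells):

[(4, 6, 2), (5, 3, 2)]


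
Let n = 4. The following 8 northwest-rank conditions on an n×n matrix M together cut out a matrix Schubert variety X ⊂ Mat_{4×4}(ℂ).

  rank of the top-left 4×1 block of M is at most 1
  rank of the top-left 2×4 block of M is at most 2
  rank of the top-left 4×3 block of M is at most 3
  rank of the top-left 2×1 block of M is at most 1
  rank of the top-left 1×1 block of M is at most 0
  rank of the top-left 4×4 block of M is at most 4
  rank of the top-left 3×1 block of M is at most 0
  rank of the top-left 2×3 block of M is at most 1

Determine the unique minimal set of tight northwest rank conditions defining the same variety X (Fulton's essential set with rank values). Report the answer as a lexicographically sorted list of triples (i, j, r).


The tightest implied rank at each (i,j), from the 8 conditions:

  row 1: 0 | 1 | 1 | 1
  row 2: 0 | 1 | 1 | 2
  row 3: 0 | 1 | 2 | 3
  row 4: 1 | 2 | 3 | 4

hence w(1..4) = (2, 4, 3, 1).

Rothe diagram D(w) (4 cells), 2 SE-corners (essential conditions):

[(2, 3, 1), (3, 1, 0)]


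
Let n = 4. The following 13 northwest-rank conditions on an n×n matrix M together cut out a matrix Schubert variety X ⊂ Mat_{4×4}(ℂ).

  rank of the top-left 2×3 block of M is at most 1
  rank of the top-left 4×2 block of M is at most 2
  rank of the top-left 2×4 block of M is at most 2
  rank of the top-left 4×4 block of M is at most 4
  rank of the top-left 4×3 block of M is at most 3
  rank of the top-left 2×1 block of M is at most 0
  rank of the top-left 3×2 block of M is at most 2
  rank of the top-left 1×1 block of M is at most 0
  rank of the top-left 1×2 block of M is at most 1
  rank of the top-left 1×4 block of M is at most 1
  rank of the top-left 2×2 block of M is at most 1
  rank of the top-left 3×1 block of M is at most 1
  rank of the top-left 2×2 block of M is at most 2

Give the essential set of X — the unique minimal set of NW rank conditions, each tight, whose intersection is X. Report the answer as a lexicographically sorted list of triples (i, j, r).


Propagating the 13 rank bounds to every northwest block:

  0  1  1  1
  0  1  1  2
  1  2  2  3
  1  2  3  4

hence w(1..4) = (2, 4, 1, 3).

ℓ(w)=3; the 2 essential cells (i,j,r):

[(2, 1, 0), (2, 3, 1)]


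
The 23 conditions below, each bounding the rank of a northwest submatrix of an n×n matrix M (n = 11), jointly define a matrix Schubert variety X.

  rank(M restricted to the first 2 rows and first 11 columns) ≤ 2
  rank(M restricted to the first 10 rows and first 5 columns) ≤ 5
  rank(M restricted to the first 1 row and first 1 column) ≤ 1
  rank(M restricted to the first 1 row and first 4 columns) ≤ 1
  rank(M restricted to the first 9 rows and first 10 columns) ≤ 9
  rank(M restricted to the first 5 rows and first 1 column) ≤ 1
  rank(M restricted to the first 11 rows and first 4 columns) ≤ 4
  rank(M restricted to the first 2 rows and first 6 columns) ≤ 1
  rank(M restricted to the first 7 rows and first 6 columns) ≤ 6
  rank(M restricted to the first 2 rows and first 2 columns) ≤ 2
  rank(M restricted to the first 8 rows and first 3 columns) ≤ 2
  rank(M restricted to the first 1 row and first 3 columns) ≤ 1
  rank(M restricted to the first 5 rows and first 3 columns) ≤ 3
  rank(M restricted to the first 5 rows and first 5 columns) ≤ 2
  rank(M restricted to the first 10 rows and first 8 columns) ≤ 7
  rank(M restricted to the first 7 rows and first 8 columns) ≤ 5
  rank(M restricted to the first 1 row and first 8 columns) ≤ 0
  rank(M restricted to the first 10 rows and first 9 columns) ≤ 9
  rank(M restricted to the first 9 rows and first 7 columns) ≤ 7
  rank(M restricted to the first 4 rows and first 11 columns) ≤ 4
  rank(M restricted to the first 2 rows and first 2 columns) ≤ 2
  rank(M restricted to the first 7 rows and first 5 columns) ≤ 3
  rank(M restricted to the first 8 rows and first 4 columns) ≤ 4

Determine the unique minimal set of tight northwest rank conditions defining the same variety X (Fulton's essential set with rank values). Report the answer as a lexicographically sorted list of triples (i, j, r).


Computing R[i][j] = min implied NW-rank bound (n=11, 23 conditions):

  i=1: 0, 0, 0, 0, 0, 0, 0, 0, 1, 1, 1
  i=2: 1, 1, 1, 1, 1, 1, 1, 1, 2, 2, 2
  i=3: 1, 2, 2, 2, 2, 2, 2, 2, 3, 3, 3
  i=4: 1, 2, 2, 2, 2, 3, 3, 3, 4, 4, 4
  i=5: 1, 2, 2, 2, 2, 3, 4, 4, 5, 5, 5
  i=6: 1, 2, 2, 3, 3, 4, 5, 5, 6, 6, 6
  i=7: 1, 2, 2, 3, 3, 4, 5, 5, 6, 7, 7
  i=8: 1, 2, 2, 3, 4, 5, 6, 6, 7, 8, 8
  i=9: 1, 2, 3, 4, 5, 6, 7, 7, 8, 9, 9
  i=10: 1, 2, 3, 4, 5, 6, 7, 7, 8, 9, 10
  i=11: 1, 2, 3, 4, 5, 6, 7, 8, 9, 10, 11

reading off 1-entries of Δ²R: w = (9, 1, 2, 6, 7, 4, 10, 5, 3, 11, 8).

ℓ(w)=20; the 6 essential cells (i,j,r):

[(1, 8, 0), (5, 5, 2), (7, 5, 3), (7, 8, 5), (8, 3, 2), (10, 8, 7)]


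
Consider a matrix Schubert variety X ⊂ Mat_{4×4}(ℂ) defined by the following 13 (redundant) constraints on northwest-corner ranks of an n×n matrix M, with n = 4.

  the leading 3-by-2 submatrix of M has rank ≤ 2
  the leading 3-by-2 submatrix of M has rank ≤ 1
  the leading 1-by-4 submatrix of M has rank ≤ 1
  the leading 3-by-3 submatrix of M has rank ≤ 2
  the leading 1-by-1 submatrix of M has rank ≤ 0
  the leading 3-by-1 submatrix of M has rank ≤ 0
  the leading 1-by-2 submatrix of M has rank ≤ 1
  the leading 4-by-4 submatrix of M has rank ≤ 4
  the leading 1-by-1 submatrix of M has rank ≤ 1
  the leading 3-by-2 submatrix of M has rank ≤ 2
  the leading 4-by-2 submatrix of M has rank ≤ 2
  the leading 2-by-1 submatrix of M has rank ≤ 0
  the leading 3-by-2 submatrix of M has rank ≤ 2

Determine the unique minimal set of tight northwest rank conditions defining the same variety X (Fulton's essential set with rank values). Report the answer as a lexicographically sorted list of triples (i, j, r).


The tightest implied rank at each (i,j), from the 13 conditions:

  R[1]: 0 1 1 1
  R[2]: 0 1 2 2
  R[3]: 0 1 2 3
  R[4]: 1 2 3 4

giving w = (2, 3, 4, 1) via Δ²R.

Rothe diagram D(w) (3 cells), 1 SE-corner (essential condition):

[(3, 1, 0)]


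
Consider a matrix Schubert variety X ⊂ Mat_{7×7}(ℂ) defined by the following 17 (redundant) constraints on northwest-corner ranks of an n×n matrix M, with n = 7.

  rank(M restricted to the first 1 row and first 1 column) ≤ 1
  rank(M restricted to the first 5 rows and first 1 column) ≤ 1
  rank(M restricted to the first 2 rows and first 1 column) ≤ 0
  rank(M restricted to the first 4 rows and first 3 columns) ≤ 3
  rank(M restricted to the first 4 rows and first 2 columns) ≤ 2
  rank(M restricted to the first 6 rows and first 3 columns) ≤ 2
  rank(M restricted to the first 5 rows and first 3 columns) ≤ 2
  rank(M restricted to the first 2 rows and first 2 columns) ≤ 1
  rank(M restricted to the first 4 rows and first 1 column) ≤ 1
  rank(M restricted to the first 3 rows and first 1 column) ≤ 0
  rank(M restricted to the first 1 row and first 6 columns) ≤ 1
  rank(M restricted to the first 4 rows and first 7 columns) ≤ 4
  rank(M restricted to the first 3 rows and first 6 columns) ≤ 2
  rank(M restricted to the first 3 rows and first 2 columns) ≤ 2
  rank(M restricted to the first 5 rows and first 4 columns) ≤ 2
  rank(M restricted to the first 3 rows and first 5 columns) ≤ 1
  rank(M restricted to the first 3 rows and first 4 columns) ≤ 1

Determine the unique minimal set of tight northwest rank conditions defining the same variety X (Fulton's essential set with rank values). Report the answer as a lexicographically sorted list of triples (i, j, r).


Propagating the 17 rank bounds to every northwest block:

  row 1: 0  1  1  1  1  1  1
  row 2: 0  1  1  1  1  2  2
  row 3: 0  1  1  1  1  2  3
  row 4: 1  2  2  2  2  3  4
  row 5: 1  2  2  2  3  4  5
  row 6: 1  2  2  3  4  5  6
  row 7: 1  2  3  4  5  6  7

giving w = (2, 6, 7, 1, 5, 4, 3) via Δ²R.

Fulton essential set (4 of the 12 Rothe cells):

[(3, 1, 0), (3, 5, 1), (5, 4, 2), (6, 3, 2)]


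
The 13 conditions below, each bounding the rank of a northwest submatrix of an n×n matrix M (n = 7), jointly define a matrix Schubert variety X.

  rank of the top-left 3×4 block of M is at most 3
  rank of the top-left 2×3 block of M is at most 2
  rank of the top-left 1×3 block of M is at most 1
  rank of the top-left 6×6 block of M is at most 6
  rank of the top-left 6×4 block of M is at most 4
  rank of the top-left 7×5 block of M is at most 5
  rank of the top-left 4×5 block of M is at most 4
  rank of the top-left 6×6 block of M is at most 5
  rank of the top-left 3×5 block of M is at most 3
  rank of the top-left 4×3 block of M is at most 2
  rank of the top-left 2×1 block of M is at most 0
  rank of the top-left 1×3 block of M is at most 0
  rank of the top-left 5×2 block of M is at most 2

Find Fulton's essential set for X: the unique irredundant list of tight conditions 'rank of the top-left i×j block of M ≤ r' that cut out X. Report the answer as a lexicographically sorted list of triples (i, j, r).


Computing R[i][j] = min implied NW-rank bound (n=7, 13 conditions):

  0 | 0 | 0 | 1 | 1 | 1 | 1
  0 | 1 | 1 | 2 | 2 | 2 | 2
  1 | 2 | 2 | 3 | 3 | 3 | 3
  1 | 2 | 2 | 3 | 4 | 4 | 4
  1 | 2 | 3 | 4 | 5 | 5 | 5
  1 | 2 | 3 | 4 | 5 | 5 | 6
  1 | 2 | 3 | 4 | 5 | 6 | 7

reading off 1-entries of Δ²R: w = (4, 2, 1, 5, 3, 7, 6).

|D(w)|=6, |Ess(w)|=4:

[(1, 3, 0), (2, 1, 0), (4, 3, 2), (6, 6, 5)]


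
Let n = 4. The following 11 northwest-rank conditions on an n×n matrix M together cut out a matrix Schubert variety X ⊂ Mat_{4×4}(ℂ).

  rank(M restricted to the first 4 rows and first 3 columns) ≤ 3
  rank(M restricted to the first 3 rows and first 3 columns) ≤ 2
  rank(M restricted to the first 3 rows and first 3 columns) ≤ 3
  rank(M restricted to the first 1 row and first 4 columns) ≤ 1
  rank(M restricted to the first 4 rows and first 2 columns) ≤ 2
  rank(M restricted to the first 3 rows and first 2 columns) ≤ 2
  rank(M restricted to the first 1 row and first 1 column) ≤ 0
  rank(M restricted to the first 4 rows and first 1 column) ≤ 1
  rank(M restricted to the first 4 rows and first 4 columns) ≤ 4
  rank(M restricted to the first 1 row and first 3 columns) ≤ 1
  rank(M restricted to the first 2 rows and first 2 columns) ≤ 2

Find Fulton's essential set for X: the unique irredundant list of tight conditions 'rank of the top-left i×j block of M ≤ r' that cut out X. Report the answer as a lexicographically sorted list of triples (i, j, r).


The tightest implied rank at each (i,j), from the 11 conditions:

  0 | 1 | 1 | 1
  1 | 2 | 2 | 2
  1 | 2 | 2 | 3
  1 | 2 | 3 | 4

so w = (2, 1, 4, 3).

ℓ(w)=2; the 2 essential cells (i,j,r):

[(1, 1, 0), (3, 3, 2)]


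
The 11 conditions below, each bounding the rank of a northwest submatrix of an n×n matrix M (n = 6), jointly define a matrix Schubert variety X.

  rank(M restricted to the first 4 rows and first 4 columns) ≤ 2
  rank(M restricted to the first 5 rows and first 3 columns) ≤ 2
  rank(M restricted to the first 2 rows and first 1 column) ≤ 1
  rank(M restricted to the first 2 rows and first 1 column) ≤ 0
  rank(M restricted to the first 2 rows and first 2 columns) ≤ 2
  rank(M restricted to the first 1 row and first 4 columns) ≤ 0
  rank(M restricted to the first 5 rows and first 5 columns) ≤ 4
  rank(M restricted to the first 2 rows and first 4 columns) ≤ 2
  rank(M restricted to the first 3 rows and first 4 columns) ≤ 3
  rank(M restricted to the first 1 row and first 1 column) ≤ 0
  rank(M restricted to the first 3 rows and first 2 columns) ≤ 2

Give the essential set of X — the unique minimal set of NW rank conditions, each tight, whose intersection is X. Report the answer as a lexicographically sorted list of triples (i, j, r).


Recovering R(i,j) via the rank-extension bound from the 11 conditions:

  R[1]: 0  0  0  0  1  1
  R[2]: 0  1  1  1  2  2
  R[3]: 1  2  2  2  3  3
  R[4]: 1  2  2  2  3  4
  R[5]: 1  2  2  3  4  5
  R[6]: 1  2  3  4  5  6

second differences of R give the permutation w = (5, 2, 1, 6, 4, 3).

4 SE-corners of the 8-cell Rothe diagram give Ess(w):

[(1, 4, 0), (2, 1, 0), (4, 4, 2), (5, 3, 2)]


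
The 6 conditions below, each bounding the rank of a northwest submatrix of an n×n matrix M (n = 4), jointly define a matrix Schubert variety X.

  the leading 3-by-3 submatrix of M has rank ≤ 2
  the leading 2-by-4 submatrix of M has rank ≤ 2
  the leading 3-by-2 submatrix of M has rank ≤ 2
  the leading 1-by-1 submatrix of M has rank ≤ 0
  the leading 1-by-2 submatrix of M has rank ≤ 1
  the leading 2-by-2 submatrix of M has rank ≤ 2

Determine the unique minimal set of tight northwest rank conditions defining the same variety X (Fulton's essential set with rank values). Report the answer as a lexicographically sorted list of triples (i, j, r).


Rank table r_w(4×4) implied by the 6 constraints:

  0  1  1  1
  1  2  2  2
  1  2  2  3
  1  2  3  4

the unique w with this rank table is (2, 1, 4, 3).

Fulton essential set (2 of the 2 Rothe cells):

[(1, 1, 0), (3, 3, 2)]


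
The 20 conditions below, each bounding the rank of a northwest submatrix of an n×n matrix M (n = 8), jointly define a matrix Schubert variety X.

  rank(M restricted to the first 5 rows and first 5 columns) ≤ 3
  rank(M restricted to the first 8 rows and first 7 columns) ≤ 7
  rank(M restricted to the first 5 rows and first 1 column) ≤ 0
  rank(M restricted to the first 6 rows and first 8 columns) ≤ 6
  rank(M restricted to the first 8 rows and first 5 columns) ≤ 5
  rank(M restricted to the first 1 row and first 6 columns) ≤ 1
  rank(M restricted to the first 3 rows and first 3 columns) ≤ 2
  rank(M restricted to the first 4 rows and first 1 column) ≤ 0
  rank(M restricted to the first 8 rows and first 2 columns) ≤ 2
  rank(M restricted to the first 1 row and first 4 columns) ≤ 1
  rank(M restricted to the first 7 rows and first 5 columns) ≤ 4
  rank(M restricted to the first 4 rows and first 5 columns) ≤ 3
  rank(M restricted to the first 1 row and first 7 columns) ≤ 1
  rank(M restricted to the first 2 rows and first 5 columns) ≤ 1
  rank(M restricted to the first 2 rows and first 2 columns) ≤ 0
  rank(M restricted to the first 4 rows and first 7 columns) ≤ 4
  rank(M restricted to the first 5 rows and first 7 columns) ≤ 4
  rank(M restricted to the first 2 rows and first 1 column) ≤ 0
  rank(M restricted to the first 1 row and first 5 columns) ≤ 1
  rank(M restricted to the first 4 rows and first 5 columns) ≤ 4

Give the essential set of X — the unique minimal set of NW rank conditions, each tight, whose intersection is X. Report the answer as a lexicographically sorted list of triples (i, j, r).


Propagating the 20 rank bounds to every northwest block:

  R[1]: 0 | 0 | 1 | 1 | 1 | 1 | 1 | 1
  R[2]: 0 | 0 | 1 | 1 | 1 | 2 | 2 | 2
  R[3]: 0 | 1 | 2 | 2 | 2 | 3 | 3 | 3
  R[4]: 0 | 1 | 2 | 3 | 3 | 4 | 4 | 4
  R[5]: 0 | 1 | 2 | 3 | 3 | 4 | 4 | 5
  R[6]: 1 | 2 | 3 | 4 | 4 | 5 | 5 | 6
  R[7]: 1 | 2 | 3 | 4 | 4 | 5 | 6 | 7
  R[8]: 1 | 2 | 3 | 4 | 5 | 6 | 7 | 8

the unique w with this rank table is (3, 6, 2, 4, 8, 1, 7, 5).

Rothe diagram D(w) (12 cells), 6 SE-corners (essential conditions):

[(2, 2, 0), (2, 5, 1), (5, 1, 0), (5, 5, 3), (5, 7, 4), (7, 5, 4)]


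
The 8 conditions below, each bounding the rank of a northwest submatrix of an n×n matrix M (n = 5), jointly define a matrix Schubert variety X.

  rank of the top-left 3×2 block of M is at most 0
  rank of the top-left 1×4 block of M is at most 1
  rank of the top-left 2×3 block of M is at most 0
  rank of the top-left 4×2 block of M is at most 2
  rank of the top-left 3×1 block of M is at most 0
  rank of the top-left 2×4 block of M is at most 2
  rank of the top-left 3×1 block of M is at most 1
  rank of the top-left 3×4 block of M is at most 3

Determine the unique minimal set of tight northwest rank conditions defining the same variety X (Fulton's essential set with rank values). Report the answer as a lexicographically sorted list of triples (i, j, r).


Propagating the 8 rank bounds to every northwest block:

  row 1: 0, 0, 0, 1, 1
  row 2: 0, 0, 0, 1, 2
  row 3: 0, 0, 1, 2, 3
  row 4: 1, 1, 2, 3, 4
  row 5: 1, 2, 3, 4, 5

second differences of R give the permutation w = (4, 5, 3, 1, 2).

D(w) has 8 cells with 2 SE-corners; essential set:

[(2, 3, 0), (3, 2, 0)]


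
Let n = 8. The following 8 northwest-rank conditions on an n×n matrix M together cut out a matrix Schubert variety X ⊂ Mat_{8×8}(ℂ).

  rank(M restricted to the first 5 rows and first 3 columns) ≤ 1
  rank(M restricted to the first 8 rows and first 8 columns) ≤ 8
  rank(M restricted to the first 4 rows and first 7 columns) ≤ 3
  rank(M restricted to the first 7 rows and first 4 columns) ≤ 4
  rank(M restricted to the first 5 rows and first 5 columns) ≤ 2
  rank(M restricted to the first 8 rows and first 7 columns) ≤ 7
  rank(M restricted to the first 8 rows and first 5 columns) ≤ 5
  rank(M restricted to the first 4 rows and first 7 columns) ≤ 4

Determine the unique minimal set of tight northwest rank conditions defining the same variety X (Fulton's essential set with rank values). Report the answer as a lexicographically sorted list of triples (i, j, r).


Recovering R(i,j) via the rank-extension bound from the 8 conditions:

  row 1: 1 1 1 1 1 1 1 1
  row 2: 1 1 1 2 2 2 2 2
  row 3: 1 1 1 2 2 3 3 3
  row 4: 1 1 1 2 2 3 3 4
  row 5: 1 1 1 2 2 3 4 5
  row 6: 1 2 2 3 3 4 5 6
  row 7: 1 2 3 4 4 5 6 7
  row 8: 1 2 3 4 5 6 7 8

reading off 1-entries of Δ²R: w = (1, 4, 6, 8, 7, 2, 3, 5).

D(w) has 12 cells with 3 SE-corners; essential set:

[(4, 7, 3), (5, 3, 1), (5, 5, 2)]


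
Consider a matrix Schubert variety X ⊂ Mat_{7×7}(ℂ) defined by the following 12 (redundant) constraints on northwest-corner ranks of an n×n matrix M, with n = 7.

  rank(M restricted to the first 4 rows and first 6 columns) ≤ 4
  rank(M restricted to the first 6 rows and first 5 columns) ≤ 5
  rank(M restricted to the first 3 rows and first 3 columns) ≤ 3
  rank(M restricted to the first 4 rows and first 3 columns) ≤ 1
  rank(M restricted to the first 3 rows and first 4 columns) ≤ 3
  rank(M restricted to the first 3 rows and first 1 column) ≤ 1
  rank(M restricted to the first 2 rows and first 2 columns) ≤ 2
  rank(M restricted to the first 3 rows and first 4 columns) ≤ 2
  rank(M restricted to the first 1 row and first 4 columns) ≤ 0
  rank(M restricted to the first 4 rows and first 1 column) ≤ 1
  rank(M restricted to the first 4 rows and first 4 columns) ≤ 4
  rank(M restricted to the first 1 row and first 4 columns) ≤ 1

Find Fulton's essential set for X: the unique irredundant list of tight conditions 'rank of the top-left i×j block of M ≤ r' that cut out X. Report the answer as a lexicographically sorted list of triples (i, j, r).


Computing R[i][j] = min implied NW-rank bound (n=7, 12 conditions):

  i=1: 0 0 0 0 1 1 1
  i=2: 1 1 1 1 2 2 2
  i=3: 1 1 1 2 3 3 3
  i=4: 1 1 1 2 3 4 4
  i=5: 1 2 2 3 4 5 5
  i=6: 1 2 3 4 5 6 6
  i=7: 1 2 3 4 5 6 7

second differences of R give the permutation w = (5, 1, 4, 6, 2, 3, 7).

Rothe diagram D(w) (8 cells), 2 SE-corners (essential conditions):

[(1, 4, 0), (4, 3, 1)]


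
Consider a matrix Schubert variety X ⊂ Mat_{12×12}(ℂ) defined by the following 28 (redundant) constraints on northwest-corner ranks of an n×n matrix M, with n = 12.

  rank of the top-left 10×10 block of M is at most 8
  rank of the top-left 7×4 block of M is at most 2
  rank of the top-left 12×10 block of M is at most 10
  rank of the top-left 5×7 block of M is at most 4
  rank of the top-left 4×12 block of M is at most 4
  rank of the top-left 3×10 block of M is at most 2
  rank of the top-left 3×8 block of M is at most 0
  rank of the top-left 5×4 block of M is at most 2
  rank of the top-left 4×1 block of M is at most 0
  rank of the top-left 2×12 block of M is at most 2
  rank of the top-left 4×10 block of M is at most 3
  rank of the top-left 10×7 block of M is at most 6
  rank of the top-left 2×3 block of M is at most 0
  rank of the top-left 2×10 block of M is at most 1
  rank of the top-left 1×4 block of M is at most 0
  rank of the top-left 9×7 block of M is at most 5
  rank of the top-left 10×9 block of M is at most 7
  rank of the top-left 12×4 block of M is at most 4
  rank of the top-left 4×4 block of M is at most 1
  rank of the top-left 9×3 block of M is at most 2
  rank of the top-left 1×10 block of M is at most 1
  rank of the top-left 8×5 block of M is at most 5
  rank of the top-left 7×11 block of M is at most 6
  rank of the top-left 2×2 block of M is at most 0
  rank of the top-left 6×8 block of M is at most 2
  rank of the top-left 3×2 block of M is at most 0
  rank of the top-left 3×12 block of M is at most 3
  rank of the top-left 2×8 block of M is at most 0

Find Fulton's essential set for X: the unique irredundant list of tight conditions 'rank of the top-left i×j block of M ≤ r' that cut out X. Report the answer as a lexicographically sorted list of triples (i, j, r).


The tightest implied rank at each (i,j), from the 28 conditions:

  row 1: 0 0 0 0 0 0 0 0 1 1 1 1
  row 2: 0 0 0 0 0 0 0 0 1 1 2 2
  row 3: 0 0 0 0 0 0 0 0 1 2 3 3
  row 4: 0 1 1 1 1 1 1 1 2 3 4 4
  row 5: 1 2 2 2 2 2 2 2 3 4 5 5
  row 6: 1 2 2 2 2 2 2 2 3 4 5 6
  row 7: 1 2 2 2 3 3 3 3 4 5 6 7
  row 8: 1 2 2 3 4 4 4 4 5 6 7 8
  row 9: 1 2 2 3 4 5 5 5 6 7 8 9
  row 10: 1 2 3 4 5 6 6 6 7 8 9 10
  row 11: 1 2 3 4 5 6 7 7 8 9 10 11
  row 12: 1 2 3 4 5 6 7 8 9 10 11 12

hence w(1..12) = (9, 11, 10, 2, 1, 12, 5, 4, 6, 3, 7, 8).

D(w) has 36 cells with 6 SE-corners; essential set:

[(2, 10, 1), (3, 8, 0), (4, 1, 0), (6, 8, 2), (7, 4, 2), (9, 3, 2)]


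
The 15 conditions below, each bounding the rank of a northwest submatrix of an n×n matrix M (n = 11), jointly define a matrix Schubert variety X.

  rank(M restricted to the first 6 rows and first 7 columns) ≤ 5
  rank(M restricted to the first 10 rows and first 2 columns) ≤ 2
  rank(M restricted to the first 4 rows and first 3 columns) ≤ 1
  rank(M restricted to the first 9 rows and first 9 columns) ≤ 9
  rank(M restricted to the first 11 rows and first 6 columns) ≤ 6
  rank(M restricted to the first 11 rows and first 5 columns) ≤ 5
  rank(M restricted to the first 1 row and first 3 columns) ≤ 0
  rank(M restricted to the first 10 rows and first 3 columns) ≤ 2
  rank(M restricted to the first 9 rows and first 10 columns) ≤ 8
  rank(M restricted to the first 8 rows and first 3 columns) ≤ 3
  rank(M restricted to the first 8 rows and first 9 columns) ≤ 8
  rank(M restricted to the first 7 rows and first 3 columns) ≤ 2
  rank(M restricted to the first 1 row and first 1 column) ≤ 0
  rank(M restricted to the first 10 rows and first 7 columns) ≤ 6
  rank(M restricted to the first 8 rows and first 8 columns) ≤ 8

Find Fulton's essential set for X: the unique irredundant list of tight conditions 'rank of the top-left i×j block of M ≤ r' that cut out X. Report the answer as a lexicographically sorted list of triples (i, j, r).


Recovering R(i,j) via the rank-extension bound from the 15 conditions:

  R[1]: 0, 0, 0, 1, 1, 1, 1, 1, 1, 1, 1
  R[2]: 1, 1, 1, 2, 2, 2, 2, 2, 2, 2, 2
  R[3]: 1, 1, 1, 2, 3, 3, 3, 3, 3, 3, 3
  R[4]: 1, 1, 1, 2, 3, 4, 4, 4, 4, 4, 4
  R[5]: 1, 2, 2, 3, 4, 5, 5, 5, 5, 5, 5
  R[6]: 1, 2, 2, 3, 4, 5, 5, 6, 6, 6, 6
  R[7]: 1, 2, 2, 3, 4, 5, 6, 7, 7, 7, 7
  R[8]: 1, 2, 2, 3, 4, 5, 6, 7, 8, 8, 8
  R[9]: 1, 2, 2, 3, 4, 5, 6, 7, 8, 8, 9
  R[10]: 1, 2, 2, 3, 4, 5, 6, 7, 8, 9, 10
  R[11]: 1, 2, 3, 4, 5, 6, 7, 8, 9, 10, 11

reading off 1-entries of Δ²R: w = (4, 1, 5, 6, 2, 8, 7, 9, 11, 10, 3).

5 SE-corners of the 14-cell Rothe diagram give Ess(w):

[(1, 3, 0), (4, 3, 1), (6, 7, 5), (9, 10, 8), (10, 3, 2)]


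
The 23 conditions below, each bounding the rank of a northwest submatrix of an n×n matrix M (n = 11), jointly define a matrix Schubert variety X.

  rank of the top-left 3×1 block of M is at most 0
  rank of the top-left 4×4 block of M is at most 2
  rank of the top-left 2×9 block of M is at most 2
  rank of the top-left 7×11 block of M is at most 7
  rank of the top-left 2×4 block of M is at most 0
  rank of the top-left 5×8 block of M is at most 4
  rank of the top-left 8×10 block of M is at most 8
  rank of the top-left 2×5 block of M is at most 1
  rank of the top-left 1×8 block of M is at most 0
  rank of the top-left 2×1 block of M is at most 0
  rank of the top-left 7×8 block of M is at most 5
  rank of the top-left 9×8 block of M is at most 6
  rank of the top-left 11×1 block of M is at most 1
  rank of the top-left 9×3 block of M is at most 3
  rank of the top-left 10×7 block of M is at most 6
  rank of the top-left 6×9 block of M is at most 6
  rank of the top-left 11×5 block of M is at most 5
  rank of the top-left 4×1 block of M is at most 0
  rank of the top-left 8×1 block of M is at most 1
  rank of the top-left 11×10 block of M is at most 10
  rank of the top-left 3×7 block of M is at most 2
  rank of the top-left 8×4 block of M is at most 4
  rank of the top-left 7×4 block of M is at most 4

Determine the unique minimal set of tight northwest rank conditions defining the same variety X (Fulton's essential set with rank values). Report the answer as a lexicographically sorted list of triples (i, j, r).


Propagating the 23 rank bounds to every northwest block:

  R[1]: 0  0  0  0  0  0  0  0  1  1  1
  R[2]: 0  0  0  0  1  1  1  1  2  2  2
  R[3]: 0  1  1  1  2  2  2  2  3  3  3
  R[4]: 0  1  2  2  3  3  3  3  4  4  4
  R[5]: 1  2  3  3  4  4  4  4  5  5  5
  R[6]: 1  2  3  4  5  5  5  5  6  6  6
  R[7]: 1  2  3  4  5  5  5  5  6  7  7
  R[8]: 1  2  3  4  5  6  6  6  7  8  8
  R[9]: 1  2  3  4  5  6  6  6  7  8  9
  R[10]: 1  2  3  4  5  6  6  7  8  9  10
  R[11]: 1  2  3  4  5  6  7  8  9  10  11

hence w(1..11) = (9, 5, 2, 3, 1, 4, 10, 6, 11, 8, 7).

D(w) has 20 cells with 6 SE-corners; essential set:

[(1, 8, 0), (2, 4, 0), (4, 1, 0), (7, 8, 5), (9, 8, 6), (10, 7, 6)]


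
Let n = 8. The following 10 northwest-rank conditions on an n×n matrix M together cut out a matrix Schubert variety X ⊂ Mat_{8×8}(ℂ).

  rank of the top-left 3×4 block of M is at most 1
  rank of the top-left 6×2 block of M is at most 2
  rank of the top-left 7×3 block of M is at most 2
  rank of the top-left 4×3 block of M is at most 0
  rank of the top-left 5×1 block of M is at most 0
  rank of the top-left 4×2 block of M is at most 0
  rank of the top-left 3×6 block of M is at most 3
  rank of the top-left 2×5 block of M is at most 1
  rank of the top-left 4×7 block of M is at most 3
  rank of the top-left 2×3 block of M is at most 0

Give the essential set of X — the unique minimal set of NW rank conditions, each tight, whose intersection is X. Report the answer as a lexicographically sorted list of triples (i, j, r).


Propagating the 10 rank bounds to every northwest block:

  i=1: 0 | 0 | 0 | 1 | 1 | 1 | 1 | 1
  i=2: 0 | 0 | 0 | 1 | 1 | 2 | 2 | 2
  i=3: 0 | 0 | 0 | 1 | 2 | 3 | 3 | 3
  i=4: 0 | 0 | 0 | 1 | 2 | 3 | 3 | 4
  i=5: 0 | 1 | 1 | 2 | 3 | 4 | 4 | 5
  i=6: 1 | 2 | 2 | 3 | 4 | 5 | 5 | 6
  i=7: 1 | 2 | 2 | 3 | 4 | 5 | 6 | 7
  i=8: 1 | 2 | 3 | 4 | 5 | 6 | 7 | 8

reading off 1-entries of Δ²R: w = (4, 6, 5, 8, 2, 1, 7, 3).

D(w) has 16 cells with 5 SE-corners; essential set:

[(2, 5, 1), (4, 3, 0), (4, 7, 3), (5, 1, 0), (7, 3, 2)]


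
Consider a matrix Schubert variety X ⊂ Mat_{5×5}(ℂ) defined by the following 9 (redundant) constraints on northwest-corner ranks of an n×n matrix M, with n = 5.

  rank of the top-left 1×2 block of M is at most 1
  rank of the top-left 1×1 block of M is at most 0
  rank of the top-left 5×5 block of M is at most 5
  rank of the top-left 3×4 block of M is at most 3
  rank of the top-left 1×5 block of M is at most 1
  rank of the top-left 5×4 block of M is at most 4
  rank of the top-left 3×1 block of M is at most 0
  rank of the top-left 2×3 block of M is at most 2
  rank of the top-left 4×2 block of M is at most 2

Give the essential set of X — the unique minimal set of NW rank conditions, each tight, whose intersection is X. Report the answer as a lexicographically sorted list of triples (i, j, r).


Rank table r_w(5×5) implied by the 9 constraints:

  R[1]: 0, 1, 1, 1, 1
  R[2]: 0, 1, 2, 2, 2
  R[3]: 0, 1, 2, 3, 3
  R[4]: 1, 2, 3, 4, 4
  R[5]: 1, 2, 3, 4, 5

giving w = (2, 3, 4, 1, 5) via Δ²R.

Fulton essential set (1 of the 3 Rothe cells):

[(3, 1, 0)]


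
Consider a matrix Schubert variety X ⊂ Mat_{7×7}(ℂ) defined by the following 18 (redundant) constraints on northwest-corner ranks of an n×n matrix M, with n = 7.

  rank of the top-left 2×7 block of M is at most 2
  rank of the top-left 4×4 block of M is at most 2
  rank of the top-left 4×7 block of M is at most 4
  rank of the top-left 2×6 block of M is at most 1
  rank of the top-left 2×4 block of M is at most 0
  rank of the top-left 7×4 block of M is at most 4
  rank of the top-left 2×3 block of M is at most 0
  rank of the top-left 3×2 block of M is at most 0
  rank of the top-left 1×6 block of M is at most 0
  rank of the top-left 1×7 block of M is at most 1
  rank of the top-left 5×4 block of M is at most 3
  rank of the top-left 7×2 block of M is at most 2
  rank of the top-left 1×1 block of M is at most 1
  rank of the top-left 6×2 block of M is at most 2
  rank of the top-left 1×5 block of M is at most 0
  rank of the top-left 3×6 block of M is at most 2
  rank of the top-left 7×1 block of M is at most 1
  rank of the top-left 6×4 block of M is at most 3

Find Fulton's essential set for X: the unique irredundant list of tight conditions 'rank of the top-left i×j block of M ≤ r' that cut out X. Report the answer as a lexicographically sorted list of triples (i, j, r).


Computing R[i][j] = min implied NW-rank bound (n=7, 18 conditions):

  row 1: 0, 0, 0, 0, 0, 0, 1
  row 2: 0, 0, 0, 0, 1, 1, 2
  row 3: 0, 0, 1, 1, 2, 2, 3
  row 4: 1, 1, 2, 2, 3, 3, 4
  row 5: 1, 2, 3, 3, 4, 4, 5
  row 6: 1, 2, 3, 3, 4, 5, 6
  row 7: 1, 2, 3, 4, 5, 6, 7

second differences of R give the permutation w = (7, 5, 3, 1, 2, 6, 4).

ℓ(w)=13; the 4 essential cells (i,j,r):

[(1, 6, 0), (2, 4, 0), (3, 2, 0), (6, 4, 3)]


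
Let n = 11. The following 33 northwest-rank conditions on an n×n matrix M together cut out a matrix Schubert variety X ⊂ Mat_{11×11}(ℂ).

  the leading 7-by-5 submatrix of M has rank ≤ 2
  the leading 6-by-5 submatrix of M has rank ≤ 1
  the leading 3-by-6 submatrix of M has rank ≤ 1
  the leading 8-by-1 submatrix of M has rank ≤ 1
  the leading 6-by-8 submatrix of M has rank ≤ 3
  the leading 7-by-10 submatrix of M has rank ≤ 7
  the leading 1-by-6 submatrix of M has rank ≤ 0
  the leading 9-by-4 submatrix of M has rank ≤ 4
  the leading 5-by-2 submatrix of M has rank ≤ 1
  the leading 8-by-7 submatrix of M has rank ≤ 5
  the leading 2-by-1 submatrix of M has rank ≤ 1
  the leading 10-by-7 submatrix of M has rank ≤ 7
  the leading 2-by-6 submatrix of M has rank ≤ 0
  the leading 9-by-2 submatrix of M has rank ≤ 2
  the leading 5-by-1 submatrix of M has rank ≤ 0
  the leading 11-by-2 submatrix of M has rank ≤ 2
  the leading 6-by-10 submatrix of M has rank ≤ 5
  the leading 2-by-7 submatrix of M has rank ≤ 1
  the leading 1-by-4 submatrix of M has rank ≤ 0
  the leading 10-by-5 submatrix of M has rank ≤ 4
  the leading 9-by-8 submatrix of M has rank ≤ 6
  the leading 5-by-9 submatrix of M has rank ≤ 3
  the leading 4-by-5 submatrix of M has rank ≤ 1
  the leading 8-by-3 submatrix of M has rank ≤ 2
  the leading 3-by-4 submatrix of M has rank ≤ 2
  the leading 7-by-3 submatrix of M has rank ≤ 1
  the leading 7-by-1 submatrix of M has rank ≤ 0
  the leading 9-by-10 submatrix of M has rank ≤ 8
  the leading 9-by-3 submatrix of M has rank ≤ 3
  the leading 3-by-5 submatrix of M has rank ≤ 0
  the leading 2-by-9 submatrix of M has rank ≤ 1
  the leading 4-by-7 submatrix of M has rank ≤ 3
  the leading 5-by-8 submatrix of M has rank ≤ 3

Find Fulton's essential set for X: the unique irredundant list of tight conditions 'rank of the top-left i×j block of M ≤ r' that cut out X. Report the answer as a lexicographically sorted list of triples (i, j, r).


Recovering R(i,j) via the rank-extension bound from the 33 conditions:

  0 0 0 0 0 0 1 1 1 1 1
  0 0 0 0 0 0 1 1 1 2 2
  0 0 0 0 0 1 2 2 2 3 3
  0 1 1 1 1 2 3 3 3 4 4
  0 1 1 1 1 2 3 3 3 4 5
  0 1 1 1 1 2 3 3 4 5 6
  0 1 1 2 2 3 4 4 5 6 7
  1 2 2 3 3 4 5 5 6 7 8
  1 2 3 4 4 5 6 6 7 8 9
  1 2 3 4 4 5 6 7 8 9 10
  1 2 3 4 5 6 7 8 9 10 11

giving w = (7, 10, 6, 2, 11, 9, 4, 1, 3, 8, 5) via Δ²R.

Fulton essential set (9 of the 34 Rothe cells):

[(2, 6, 0), (2, 9, 1), (3, 5, 0), (5, 9, 3), (6, 5, 1), (6, 8, 3), (7, 1, 0), (7, 3, 1), (10, 5, 4)]


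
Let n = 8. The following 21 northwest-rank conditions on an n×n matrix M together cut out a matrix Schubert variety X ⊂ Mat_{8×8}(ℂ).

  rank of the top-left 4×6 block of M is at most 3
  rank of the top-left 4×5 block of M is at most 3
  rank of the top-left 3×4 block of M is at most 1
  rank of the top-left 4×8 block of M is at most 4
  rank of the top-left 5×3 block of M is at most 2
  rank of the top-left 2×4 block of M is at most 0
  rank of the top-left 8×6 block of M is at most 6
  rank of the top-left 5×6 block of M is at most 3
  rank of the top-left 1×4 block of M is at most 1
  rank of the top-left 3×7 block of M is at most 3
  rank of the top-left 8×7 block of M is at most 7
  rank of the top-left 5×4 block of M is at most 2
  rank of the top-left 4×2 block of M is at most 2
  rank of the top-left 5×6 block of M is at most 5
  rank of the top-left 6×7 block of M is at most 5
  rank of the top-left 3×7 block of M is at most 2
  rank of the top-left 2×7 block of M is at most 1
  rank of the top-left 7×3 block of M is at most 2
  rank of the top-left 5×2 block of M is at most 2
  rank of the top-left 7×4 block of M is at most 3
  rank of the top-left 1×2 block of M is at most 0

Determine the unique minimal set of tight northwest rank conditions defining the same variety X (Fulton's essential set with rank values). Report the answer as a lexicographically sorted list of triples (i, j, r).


Reconstructing r_w from the 21 given conditions:

  i=1: 0 | 0 | 0 | 0 | 1 | 1 | 1 | 1
  i=2: 0 | 0 | 0 | 0 | 1 | 1 | 1 | 2
  i=3: 1 | 1 | 1 | 1 | 2 | 2 | 2 | 3
  i=4: 1 | 2 | 2 | 2 | 3 | 3 | 3 | 4
  i=5: 1 | 2 | 2 | 2 | 3 | 3 | 4 | 5
  i=6: 1 | 2 | 2 | 3 | 4 | 4 | 5 | 6
  i=7: 1 | 2 | 2 | 3 | 4 | 5 | 6 | 7
  i=8: 1 | 2 | 3 | 4 | 5 | 6 | 7 | 8

reading off 1-entries of Δ²R: w = (5, 8, 1, 2, 7, 4, 6, 3).

|D(w)|=15, |Ess(w)|=5:

[(2, 4, 0), (2, 7, 1), (5, 4, 2), (5, 6, 3), (7, 3, 2)]


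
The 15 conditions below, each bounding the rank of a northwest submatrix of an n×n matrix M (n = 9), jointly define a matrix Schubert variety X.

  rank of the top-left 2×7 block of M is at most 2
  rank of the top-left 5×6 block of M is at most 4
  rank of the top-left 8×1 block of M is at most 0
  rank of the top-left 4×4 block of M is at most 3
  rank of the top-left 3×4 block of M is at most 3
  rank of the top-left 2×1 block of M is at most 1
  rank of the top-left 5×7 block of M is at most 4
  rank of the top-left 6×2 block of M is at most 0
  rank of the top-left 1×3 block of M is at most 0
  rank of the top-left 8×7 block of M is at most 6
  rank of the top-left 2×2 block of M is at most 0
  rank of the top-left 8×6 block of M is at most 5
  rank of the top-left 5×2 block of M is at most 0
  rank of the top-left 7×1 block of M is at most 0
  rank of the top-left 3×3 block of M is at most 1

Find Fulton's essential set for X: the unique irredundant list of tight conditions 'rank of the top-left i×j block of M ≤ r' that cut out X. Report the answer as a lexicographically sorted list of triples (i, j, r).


Recovering R(i,j) via the rank-extension bound from the 15 conditions:

  i=1: 0, 0, 0, 1, 1, 1, 1, 1, 1
  i=2: 0, 0, 1, 2, 2, 2, 2, 2, 2
  i=3: 0, 0, 1, 2, 3, 3, 3, 3, 3
  i=4: 0, 0, 1, 2, 3, 4, 4, 4, 4
  i=5: 0, 0, 1, 2, 3, 4, 4, 5, 5
  i=6: 0, 0, 1, 2, 3, 4, 5, 6, 6
  i=7: 0, 1, 2, 3, 4, 5, 6, 7, 7
  i=8: 0, 1, 2, 3, 4, 5, 6, 7, 8
  i=9: 1, 2, 3, 4, 5, 6, 7, 8, 9

so w = (4, 3, 5, 6, 8, 7, 2, 9, 1).

ℓ(w)=16; the 4 essential cells (i,j,r):

[(1, 3, 0), (5, 7, 4), (6, 2, 0), (8, 1, 0)]
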